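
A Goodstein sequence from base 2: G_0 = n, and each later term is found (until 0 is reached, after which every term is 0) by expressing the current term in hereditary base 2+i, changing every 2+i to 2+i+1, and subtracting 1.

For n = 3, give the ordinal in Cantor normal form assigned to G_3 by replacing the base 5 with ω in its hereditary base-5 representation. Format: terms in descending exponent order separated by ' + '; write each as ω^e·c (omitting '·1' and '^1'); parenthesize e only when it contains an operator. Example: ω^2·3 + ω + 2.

2

3 —HB2→ 2 + 1 —bump→ 3 + 1 = 4 —(−1)→ 3
3 —HB3→ 3 —bump→ 4 = 4 —(−1)→ 3
3 —HB4→ 3 —bump→ 3 = 3 —(−1)→ 2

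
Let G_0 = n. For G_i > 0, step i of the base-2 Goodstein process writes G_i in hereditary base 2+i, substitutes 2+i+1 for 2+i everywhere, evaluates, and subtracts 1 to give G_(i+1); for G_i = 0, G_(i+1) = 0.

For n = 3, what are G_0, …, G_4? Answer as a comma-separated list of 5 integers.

step 0: 3 = 2 + 1; sub 3 for 2: 3 + 1; = 4; G_1 = 4−1 = 3
step 1: 3 = 3; sub 4 for 3: 4; = 4; G_2 = 4−1 = 3
step 2: 3 = 3; sub 5 for 4: 3; = 3; G_3 = 3−1 = 2
step 3: 2 = 2; sub 6 for 5: 2; = 2; G_4 = 2−1 = 1

3, 3, 3, 2, 1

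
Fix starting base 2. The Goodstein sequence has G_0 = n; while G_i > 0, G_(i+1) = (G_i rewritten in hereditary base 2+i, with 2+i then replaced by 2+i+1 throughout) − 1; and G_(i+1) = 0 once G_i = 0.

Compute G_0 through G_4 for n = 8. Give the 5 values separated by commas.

8, 80, 553, 6310, 93395

[0] 8 ≡ 2^(2 + 1) (base 2). Lift 3: 81. −1: 80.
[1] 80 ≡ 2·3^3 + 2·3^2 + 2·3 + 2 (base 3). Lift 4: 554. −1: 553.
[2] 553 ≡ 2·4^4 + 2·4^2 + 2·4 + 1 (base 4). Lift 5: 6311. −1: 6310.
[3] 6310 ≡ 2·5^5 + 2·5^2 + 2·5 (base 5). Lift 6: 93396. −1: 93395.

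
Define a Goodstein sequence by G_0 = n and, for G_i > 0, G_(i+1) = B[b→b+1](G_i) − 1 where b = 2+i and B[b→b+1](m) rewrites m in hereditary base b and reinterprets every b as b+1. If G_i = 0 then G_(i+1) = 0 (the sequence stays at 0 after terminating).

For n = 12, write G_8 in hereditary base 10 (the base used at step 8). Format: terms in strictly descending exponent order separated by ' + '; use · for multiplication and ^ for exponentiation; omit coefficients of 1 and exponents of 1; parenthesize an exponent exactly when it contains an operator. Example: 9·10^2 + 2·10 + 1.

G_0 = 12. HB_2(12) = 2^(2 + 1) + 2^2. Bump = 108. G_1 = 107.
G_1 = 107. HB_3(107) = 3^(3 + 1) + 2·3^2 + 2·3 + 2. Bump = 1066. G_2 = 1065.
G_2 = 1065. HB_4(1065) = 4^(4 + 1) + 2·4^2 + 2·4 + 1. Bump = 15686. G_3 = 15685.
G_3 = 15685. HB_5(15685) = 5^(5 + 1) + 2·5^2 + 2·5. Bump = 280020. G_4 = 280019.
G_4 = 280019. HB_6(280019) = 6^(6 + 1) + 2·6^2 + 6 + 5. Bump = 5764911. G_5 = 5764910.
G_5 = 5764910. HB_7(5764910) = 7^(7 + 1) + 2·7^2 + 7 + 4. Bump = 134217868. G_6 = 134217867.
G_6 = 134217867. HB_8(134217867) = 8^(8 + 1) + 2·8^2 + 8 + 3. Bump = 3486784575. G_7 = 3486784574.
G_7 = 3486784574. HB_9(3486784574) = 9^(9 + 1) + 2·9^2 + 9 + 2. Bump = 100000000212. G_8 = 100000000211.
G_8 = 100000000211. HB_10(100000000211) = 10^(10 + 1) + 2·10^2 + 10 + 1. Bump = 3138428376975. G_9 = 3138428376974.

10^(10 + 1) + 2·10^2 + 10 + 1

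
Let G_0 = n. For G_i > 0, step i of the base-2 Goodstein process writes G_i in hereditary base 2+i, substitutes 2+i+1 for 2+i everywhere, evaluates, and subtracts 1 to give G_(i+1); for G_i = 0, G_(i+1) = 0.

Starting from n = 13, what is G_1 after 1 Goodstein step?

[0] 13 ≡ 2^(2 + 1) + 2^2 + 1 (base 2). Lift 3: 109. −1: 108.
[1] 108 ≡ 3^(3 + 1) + 3^3 (base 3). Lift 4: 1280. −1: 1279.

108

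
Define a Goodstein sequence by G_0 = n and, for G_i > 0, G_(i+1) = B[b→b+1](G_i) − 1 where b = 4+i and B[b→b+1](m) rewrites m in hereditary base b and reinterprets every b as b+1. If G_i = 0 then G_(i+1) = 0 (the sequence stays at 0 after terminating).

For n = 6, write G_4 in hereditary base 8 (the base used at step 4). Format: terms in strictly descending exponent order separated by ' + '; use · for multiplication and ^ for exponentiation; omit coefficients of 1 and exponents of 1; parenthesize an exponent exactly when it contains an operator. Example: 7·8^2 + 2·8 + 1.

5

G_0 = 6. HB_4(6) = 4 + 2. Bump = 7. G_1 = 6.
G_1 = 6. HB_5(6) = 5 + 1. Bump = 7. G_2 = 6.
G_2 = 6. HB_6(6) = 6. Bump = 7. G_3 = 6.
G_3 = 6. HB_7(6) = 6. Bump = 6. G_4 = 5.
G_4 = 5. HB_8(5) = 5. Bump = 5. G_5 = 4.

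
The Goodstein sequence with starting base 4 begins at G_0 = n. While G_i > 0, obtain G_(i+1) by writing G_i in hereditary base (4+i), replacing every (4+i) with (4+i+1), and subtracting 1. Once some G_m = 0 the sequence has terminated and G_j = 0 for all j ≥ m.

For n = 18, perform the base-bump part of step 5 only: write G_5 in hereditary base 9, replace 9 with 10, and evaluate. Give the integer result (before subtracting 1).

64

base 4: 18 = 4^2 + 2; at 5: 5^2 + 2 = 27; next = 26
base 5: 26 = 5^2 + 1; at 6: 6^2 + 1 = 37; next = 36
base 6: 36 = 6^2; at 7: 7^2 = 49; next = 48
base 7: 48 = 6·7 + 6; at 8: 6·8 + 6 = 54; next = 53
base 8: 53 = 6·8 + 5; at 9: 6·9 + 5 = 59; next = 58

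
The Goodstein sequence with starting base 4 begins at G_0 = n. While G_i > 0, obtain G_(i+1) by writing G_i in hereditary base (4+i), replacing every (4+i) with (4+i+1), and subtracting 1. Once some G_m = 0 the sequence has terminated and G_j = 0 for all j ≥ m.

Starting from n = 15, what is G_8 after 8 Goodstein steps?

[0] 15 ≡ 3·4 + 3 (base 4). Lift 5: 18. −1: 17.
[1] 17 ≡ 3·5 + 2 (base 5). Lift 6: 20. −1: 19.
[2] 19 ≡ 3·6 + 1 (base 6). Lift 7: 22. −1: 21.
[3] 21 ≡ 3·7 (base 7). Lift 8: 24. −1: 23.
[4] 23 ≡ 2·8 + 7 (base 8). Lift 9: 25. −1: 24.
[5] 24 ≡ 2·9 + 6 (base 9). Lift 10: 26. −1: 25.
[6] 25 ≡ 2·10 + 5 (base 10). Lift 11: 27. −1: 26.
[7] 26 ≡ 2·11 + 4 (base 11). Lift 12: 28. −1: 27.

27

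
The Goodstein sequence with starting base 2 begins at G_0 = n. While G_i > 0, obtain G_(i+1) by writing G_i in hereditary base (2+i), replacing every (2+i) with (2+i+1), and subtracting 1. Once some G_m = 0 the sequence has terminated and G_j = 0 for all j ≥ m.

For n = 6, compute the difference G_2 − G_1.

228

G_0 = 6. HB_2(6) = 2^2 + 2. Bump = 30. G_1 = 29.
G_1 = 29. HB_3(29) = 3^3 + 2. Bump = 258. G_2 = 257.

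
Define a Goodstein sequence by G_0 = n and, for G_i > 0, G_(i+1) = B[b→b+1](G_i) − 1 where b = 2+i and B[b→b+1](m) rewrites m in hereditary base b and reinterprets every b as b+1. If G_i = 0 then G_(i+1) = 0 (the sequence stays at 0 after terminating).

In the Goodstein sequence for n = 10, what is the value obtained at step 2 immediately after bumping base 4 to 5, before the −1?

(0) 10|_2 = 2^(2 + 1) + 2 ↦ 3^(3 + 1) + 3|_3 = 84 ⇒ 83
(1) 83|_3 = 3^(3 + 1) + 2 ↦ 4^(4 + 1) + 2|_4 = 1026 ⇒ 1025
(2) 1025|_4 = 4^(4 + 1) + 1 ↦ 5^(5 + 1) + 1|_5 = 15626 ⇒ 15625

15626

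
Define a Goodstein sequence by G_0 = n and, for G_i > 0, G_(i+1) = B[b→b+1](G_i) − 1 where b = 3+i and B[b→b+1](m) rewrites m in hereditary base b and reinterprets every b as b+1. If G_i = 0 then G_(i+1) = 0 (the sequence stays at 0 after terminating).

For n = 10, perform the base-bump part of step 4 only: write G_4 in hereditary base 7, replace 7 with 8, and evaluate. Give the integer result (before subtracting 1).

G_0=10  [base 3] 3^2 + 1  →[3↦4]→  4^2 + 1 = 17  −1 ⇒ G_1=16
G_1=16  [base 4] 4^2  →[4↦5]→  5^2 = 25  −1 ⇒ G_2=24
G_2=24  [base 5] 4·5 + 4  →[5↦6]→  4·6 + 4 = 28  −1 ⇒ G_3=27
G_3=27  [base 6] 4·6 + 3  →[6↦7]→  4·7 + 3 = 31  −1 ⇒ G_4=30
G_4=30  [base 7] 4·7 + 2  →[7↦8]→  4·8 + 2 = 34  −1 ⇒ G_5=33

34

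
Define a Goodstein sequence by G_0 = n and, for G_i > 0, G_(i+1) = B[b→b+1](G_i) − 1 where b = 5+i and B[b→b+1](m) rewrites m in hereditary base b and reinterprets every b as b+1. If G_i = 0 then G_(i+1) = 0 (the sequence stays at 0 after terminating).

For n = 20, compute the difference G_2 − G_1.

step 0: 20 = 4·5; sub 6 for 5: 4·6; = 24; G_1 = 24−1 = 23
step 1: 23 = 3·6 + 5; sub 7 for 6: 3·7 + 5; = 26; G_2 = 26−1 = 25

2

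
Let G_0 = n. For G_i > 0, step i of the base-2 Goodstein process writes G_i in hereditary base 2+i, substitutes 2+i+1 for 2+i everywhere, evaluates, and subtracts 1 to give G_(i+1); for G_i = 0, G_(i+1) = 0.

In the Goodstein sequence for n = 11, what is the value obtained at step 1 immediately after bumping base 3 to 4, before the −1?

1028

G_0 = 11. HB_2(11) = 2^(2 + 1) + 2 + 1. Bump = 85. G_1 = 84.
G_1 = 84. HB_3(84) = 3^(3 + 1) + 3. Bump = 1028. G_2 = 1027.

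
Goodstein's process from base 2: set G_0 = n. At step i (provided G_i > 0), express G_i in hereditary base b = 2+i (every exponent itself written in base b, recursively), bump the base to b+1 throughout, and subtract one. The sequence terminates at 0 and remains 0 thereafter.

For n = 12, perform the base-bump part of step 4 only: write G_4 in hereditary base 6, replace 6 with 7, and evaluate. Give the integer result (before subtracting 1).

G_0=12  [base 2] 2^(2 + 1) + 2^2  →[2↦3]→  3^(3 + 1) + 3^3 = 108  −1 ⇒ G_1=107
G_1=107  [base 3] 3^(3 + 1) + 2·3^2 + 2·3 + 2  →[3↦4]→  4^(4 + 1) + 2·4^2 + 2·4 + 2 = 1066  −1 ⇒ G_2=1065
G_2=1065  [base 4] 4^(4 + 1) + 2·4^2 + 2·4 + 1  →[4↦5]→  5^(5 + 1) + 2·5^2 + 2·5 + 1 = 15686  −1 ⇒ G_3=15685
G_3=15685  [base 5] 5^(5 + 1) + 2·5^2 + 2·5  →[5↦6]→  6^(6 + 1) + 2·6^2 + 2·6 = 280020  −1 ⇒ G_4=280019
G_4=280019  [base 6] 6^(6 + 1) + 2·6^2 + 6 + 5  →[6↦7]→  7^(7 + 1) + 2·7^2 + 7 + 5 = 5764911  −1 ⇒ G_5=5764910

5764911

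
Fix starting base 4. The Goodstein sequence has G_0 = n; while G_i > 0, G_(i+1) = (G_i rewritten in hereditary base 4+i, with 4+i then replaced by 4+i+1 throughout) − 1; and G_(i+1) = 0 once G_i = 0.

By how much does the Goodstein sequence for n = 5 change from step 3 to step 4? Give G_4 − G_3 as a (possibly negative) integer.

-1

G_0 = 5. HB_4(5) = 4 + 1. Bump = 6. G_1 = 5.
G_1 = 5. HB_5(5) = 5. Bump = 6. G_2 = 5.
G_2 = 5. HB_6(5) = 5. Bump = 5. G_3 = 4.
G_3 = 4. HB_7(4) = 4. Bump = 4. G_4 = 3.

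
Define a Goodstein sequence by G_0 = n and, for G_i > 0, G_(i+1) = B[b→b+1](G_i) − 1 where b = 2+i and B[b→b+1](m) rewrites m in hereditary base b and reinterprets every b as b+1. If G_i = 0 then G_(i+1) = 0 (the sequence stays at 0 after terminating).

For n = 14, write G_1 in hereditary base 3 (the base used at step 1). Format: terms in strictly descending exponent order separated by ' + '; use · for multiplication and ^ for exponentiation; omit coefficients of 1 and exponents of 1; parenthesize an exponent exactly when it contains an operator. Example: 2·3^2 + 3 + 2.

3^(3 + 1) + 3^3 + 2

14 —HB2→ 2^(2 + 1) + 2^2 + 2 —bump→ 3^(3 + 1) + 3^3 + 3 = 111 —(−1)→ 110
110 —HB3→ 3^(3 + 1) + 3^3 + 2 —bump→ 4^(4 + 1) + 4^4 + 2 = 1282 —(−1)→ 1281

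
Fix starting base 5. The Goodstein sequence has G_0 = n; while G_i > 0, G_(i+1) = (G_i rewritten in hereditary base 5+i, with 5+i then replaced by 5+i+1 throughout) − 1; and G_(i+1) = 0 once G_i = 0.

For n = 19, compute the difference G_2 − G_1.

2

(0) 19|_5 = 3·5 + 4 ↦ 3·6 + 4|_6 = 22 ⇒ 21
(1) 21|_6 = 3·6 + 3 ↦ 3·7 + 3|_7 = 24 ⇒ 23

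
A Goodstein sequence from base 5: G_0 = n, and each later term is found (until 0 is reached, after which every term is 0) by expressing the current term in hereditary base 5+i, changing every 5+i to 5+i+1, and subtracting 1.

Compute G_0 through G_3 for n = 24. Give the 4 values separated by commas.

G_0=24  [base 5] 4·5 + 4  →[5↦6]→  4·6 + 4 = 28  −1 ⇒ G_1=27
G_1=27  [base 6] 4·6 + 3  →[6↦7]→  4·7 + 3 = 31  −1 ⇒ G_2=30
G_2=30  [base 7] 4·7 + 2  →[7↦8]→  4·8 + 2 = 34  −1 ⇒ G_3=33

24, 27, 30, 33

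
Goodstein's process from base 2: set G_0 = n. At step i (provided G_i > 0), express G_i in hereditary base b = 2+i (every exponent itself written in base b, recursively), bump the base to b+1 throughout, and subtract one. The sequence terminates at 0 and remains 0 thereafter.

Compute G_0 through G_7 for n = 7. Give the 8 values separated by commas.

[0] 7 ≡ 2^2 + 2 + 1 (base 2). Lift 3: 31. −1: 30.
[1] 30 ≡ 3^3 + 3 (base 3). Lift 4: 260. −1: 259.
[2] 259 ≡ 4^4 + 3 (base 4). Lift 5: 3128. −1: 3127.
[3] 3127 ≡ 5^5 + 2 (base 5). Lift 6: 46658. −1: 46657.
[4] 46657 ≡ 6^6 + 1 (base 6). Lift 7: 823544. −1: 823543.
[5] 823543 ≡ 7^7 (base 7). Lift 8: 16777216. −1: 16777215.
[6] 16777215 ≡ 7·8^7 + 7·8^6 + 7·8^5 + 7·8^4 + 7·8^3 + 7·8^2 + 7·8 + 7 (base 8). Lift 9: 37665880. −1: 37665879.

7, 30, 259, 3127, 46657, 823543, 16777215, 37665879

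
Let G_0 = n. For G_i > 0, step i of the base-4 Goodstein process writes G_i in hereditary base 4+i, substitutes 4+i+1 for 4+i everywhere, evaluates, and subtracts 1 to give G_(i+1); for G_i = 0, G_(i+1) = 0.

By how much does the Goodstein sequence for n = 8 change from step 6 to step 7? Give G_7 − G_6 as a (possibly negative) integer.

8 —HB4→ 2·4 —bump→ 2·5 = 10 —(−1)→ 9
9 —HB5→ 5 + 4 —bump→ 6 + 4 = 10 —(−1)→ 9
9 —HB6→ 6 + 3 —bump→ 7 + 3 = 10 —(−1)→ 9
9 —HB7→ 7 + 2 —bump→ 8 + 2 = 10 —(−1)→ 9
9 —HB8→ 8 + 1 —bump→ 9 + 1 = 10 —(−1)→ 9
9 —HB9→ 9 —bump→ 10 = 10 —(−1)→ 9
9 —HB10→ 9 —bump→ 9 = 9 —(−1)→ 8

-1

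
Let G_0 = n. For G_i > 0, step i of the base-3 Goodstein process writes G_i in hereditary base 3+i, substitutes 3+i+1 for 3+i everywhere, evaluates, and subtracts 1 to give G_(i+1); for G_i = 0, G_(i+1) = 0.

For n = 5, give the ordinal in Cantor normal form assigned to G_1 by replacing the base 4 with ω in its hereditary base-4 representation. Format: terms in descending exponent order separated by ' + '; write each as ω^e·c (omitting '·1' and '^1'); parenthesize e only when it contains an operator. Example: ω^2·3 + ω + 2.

ω + 1

step 0: 5 = 3 + 2; sub 4 for 3: 4 + 2; = 6; G_1 = 6−1 = 5
step 1: 5 = 4 + 1; sub 5 for 4: 5 + 1; = 6; G_2 = 6−1 = 5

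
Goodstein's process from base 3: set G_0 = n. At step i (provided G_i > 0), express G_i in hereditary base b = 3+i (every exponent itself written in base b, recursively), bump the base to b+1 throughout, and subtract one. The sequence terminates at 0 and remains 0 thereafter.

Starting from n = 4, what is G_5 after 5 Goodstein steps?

1

G_0 = 4. HB_3(4) = 3 + 1. Bump = 5. G_1 = 4.
G_1 = 4. HB_4(4) = 4. Bump = 5. G_2 = 4.
G_2 = 4. HB_5(4) = 4. Bump = 4. G_3 = 3.
G_3 = 3. HB_6(3) = 3. Bump = 3. G_4 = 2.
G_4 = 2. HB_7(2) = 2. Bump = 2. G_5 = 1.
G_5 = 1. HB_8(1) = 1. Bump = 1. G_6 = 0.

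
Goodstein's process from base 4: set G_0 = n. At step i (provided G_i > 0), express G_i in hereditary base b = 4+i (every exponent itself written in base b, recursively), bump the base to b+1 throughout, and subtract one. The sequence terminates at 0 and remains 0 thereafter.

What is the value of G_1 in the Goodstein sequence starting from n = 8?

9

G_0 = 8. HB_4(8) = 2·4. Bump = 10. G_1 = 9.
G_1 = 9. HB_5(9) = 5 + 4. Bump = 10. G_2 = 9.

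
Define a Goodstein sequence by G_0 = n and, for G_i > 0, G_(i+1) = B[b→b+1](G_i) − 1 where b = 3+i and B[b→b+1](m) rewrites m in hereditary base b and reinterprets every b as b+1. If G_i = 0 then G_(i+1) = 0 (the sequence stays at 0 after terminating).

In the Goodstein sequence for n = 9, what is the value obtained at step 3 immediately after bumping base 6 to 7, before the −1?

(0) 9|_3 = 3^2 ↦ 4^2|_4 = 16 ⇒ 15
(1) 15|_4 = 3·4 + 3 ↦ 3·5 + 3|_5 = 18 ⇒ 17
(2) 17|_5 = 3·5 + 2 ↦ 3·6 + 2|_6 = 20 ⇒ 19
(3) 19|_6 = 3·6 + 1 ↦ 3·7 + 1|_7 = 22 ⇒ 21

22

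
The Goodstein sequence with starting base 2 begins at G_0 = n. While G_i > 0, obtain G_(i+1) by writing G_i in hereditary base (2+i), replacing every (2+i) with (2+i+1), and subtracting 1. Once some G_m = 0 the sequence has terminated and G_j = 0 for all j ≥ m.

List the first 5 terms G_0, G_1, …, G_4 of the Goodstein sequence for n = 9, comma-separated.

9, 81, 1023, 9842, 140743

G_0=9  [base 2] 2^(2 + 1) + 1  →[2↦3]→  3^(3 + 1) + 1 = 82  −1 ⇒ G_1=81
G_1=81  [base 3] 3^(3 + 1)  →[3↦4]→  4^(4 + 1) = 1024  −1 ⇒ G_2=1023
G_2=1023  [base 4] 3·4^4 + 3·4^3 + 3·4^2 + 3·4 + 3  →[4↦5]→  3·5^5 + 3·5^3 + 3·5^2 + 3·5 + 3 = 9843  −1 ⇒ G_3=9842
G_3=9842  [base 5] 3·5^5 + 3·5^3 + 3·5^2 + 3·5 + 2  →[5↦6]→  3·6^6 + 3·6^3 + 3·6^2 + 3·6 + 2 = 140744  −1 ⇒ G_4=140743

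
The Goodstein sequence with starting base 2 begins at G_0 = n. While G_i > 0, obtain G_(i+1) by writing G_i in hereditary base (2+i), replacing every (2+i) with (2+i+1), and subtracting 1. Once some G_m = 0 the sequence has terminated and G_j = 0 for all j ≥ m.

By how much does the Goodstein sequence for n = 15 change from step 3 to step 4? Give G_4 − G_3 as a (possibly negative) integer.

307841

(0) 15|_2 = 2^(2 + 1) + 2^2 + 2 + 1 ↦ 3^(3 + 1) + 3^3 + 3 + 1|_3 = 112 ⇒ 111
(1) 111|_3 = 3^(3 + 1) + 3^3 + 3 ↦ 4^(4 + 1) + 4^4 + 4|_4 = 1284 ⇒ 1283
(2) 1283|_4 = 4^(4 + 1) + 4^4 + 3 ↦ 5^(5 + 1) + 5^5 + 3|_5 = 18753 ⇒ 18752
(3) 18752|_5 = 5^(5 + 1) + 5^5 + 2 ↦ 6^(6 + 1) + 6^6 + 2|_6 = 326594 ⇒ 326593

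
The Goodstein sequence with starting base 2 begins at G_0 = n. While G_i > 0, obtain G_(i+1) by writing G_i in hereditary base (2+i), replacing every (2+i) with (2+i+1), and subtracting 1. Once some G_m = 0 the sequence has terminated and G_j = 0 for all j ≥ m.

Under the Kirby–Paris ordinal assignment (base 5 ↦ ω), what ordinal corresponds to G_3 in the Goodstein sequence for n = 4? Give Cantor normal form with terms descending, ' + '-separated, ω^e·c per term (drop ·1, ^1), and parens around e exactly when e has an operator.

ω^2·2 + ω·2

[0] 4 ≡ 2^2 (base 2). Lift 3: 27. −1: 26.
[1] 26 ≡ 2·3^2 + 2·3 + 2 (base 3). Lift 4: 42. −1: 41.
[2] 41 ≡ 2·4^2 + 2·4 + 1 (base 4). Lift 5: 61. −1: 60.
[3] 60 ≡ 2·5^2 + 2·5 (base 5). Lift 6: 84. −1: 83.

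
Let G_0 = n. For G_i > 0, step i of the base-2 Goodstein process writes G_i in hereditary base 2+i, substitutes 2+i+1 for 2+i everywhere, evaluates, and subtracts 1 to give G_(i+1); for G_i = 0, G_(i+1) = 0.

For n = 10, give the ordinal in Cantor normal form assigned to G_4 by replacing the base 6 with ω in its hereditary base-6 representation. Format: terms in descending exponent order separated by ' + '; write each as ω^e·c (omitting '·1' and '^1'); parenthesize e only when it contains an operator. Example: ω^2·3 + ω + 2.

ω^ω·5 + ω^5·5 + ω^4·5 + ω^3·5 + ω^2·5 + ω·5 + 5

G_0 = 10. HB_2(10) = 2^(2 + 1) + 2. Bump = 84. G_1 = 83.
G_1 = 83. HB_3(83) = 3^(3 + 1) + 2. Bump = 1026. G_2 = 1025.
G_2 = 1025. HB_4(1025) = 4^(4 + 1) + 1. Bump = 15626. G_3 = 15625.
G_3 = 15625. HB_5(15625) = 5^(5 + 1). Bump = 279936. G_4 = 279935.
G_4 = 279935. HB_6(279935) = 5·6^6 + 5·6^5 + 5·6^4 + 5·6^3 + 5·6^2 + 5·6 + 5. Bump = 4215755. G_5 = 4215754.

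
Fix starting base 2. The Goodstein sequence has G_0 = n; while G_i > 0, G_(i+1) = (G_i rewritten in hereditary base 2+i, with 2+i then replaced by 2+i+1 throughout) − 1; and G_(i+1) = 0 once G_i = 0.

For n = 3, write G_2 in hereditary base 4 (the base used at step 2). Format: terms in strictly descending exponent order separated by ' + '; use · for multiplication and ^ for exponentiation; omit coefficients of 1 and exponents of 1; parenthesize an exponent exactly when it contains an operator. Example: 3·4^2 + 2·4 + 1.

(0) 3|_2 = 2 + 1 ↦ 3 + 1|_3 = 4 ⇒ 3
(1) 3|_3 = 3 ↦ 4|_4 = 4 ⇒ 3
(2) 3|_4 = 3 ↦ 3|_5 = 3 ⇒ 2

3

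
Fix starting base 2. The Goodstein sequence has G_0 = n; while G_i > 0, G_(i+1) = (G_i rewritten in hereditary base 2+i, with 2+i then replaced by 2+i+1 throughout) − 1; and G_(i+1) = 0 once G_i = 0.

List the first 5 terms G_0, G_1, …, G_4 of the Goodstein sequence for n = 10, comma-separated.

base 2: 10 = 2^(2 + 1) + 2; at 3: 3^(3 + 1) + 3 = 84; next = 83
base 3: 83 = 3^(3 + 1) + 2; at 4: 4^(4 + 1) + 2 = 1026; next = 1025
base 4: 1025 = 4^(4 + 1) + 1; at 5: 5^(5 + 1) + 1 = 15626; next = 15625
base 5: 15625 = 5^(5 + 1); at 6: 6^(6 + 1) = 279936; next = 279935

10, 83, 1025, 15625, 279935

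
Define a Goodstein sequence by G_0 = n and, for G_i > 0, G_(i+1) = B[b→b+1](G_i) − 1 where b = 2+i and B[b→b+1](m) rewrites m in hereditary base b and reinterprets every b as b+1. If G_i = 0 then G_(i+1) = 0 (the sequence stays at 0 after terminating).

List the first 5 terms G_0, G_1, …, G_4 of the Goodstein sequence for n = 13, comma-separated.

13, 108, 1279, 16092, 280711

(0) 13|_2 = 2^(2 + 1) + 2^2 + 1 ↦ 3^(3 + 1) + 3^3 + 1|_3 = 109 ⇒ 108
(1) 108|_3 = 3^(3 + 1) + 3^3 ↦ 4^(4 + 1) + 4^4|_4 = 1280 ⇒ 1279
(2) 1279|_4 = 4^(4 + 1) + 3·4^3 + 3·4^2 + 3·4 + 3 ↦ 5^(5 + 1) + 3·5^3 + 3·5^2 + 3·5 + 3|_5 = 16093 ⇒ 16092
(3) 16092|_5 = 5^(5 + 1) + 3·5^3 + 3·5^2 + 3·5 + 2 ↦ 6^(6 + 1) + 3·6^3 + 3·6^2 + 3·6 + 2|_6 = 280712 ⇒ 280711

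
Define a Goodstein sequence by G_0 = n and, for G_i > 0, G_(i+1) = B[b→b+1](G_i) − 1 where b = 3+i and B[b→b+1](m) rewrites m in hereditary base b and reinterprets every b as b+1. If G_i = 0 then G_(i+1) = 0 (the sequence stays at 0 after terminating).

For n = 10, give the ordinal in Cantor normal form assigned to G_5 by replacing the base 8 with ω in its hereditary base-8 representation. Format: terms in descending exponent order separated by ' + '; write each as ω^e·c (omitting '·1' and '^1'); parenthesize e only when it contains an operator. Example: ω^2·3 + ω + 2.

ω·4 + 1

G_0=10  [base 3] 3^2 + 1  →[3↦4]→  4^2 + 1 = 17  −1 ⇒ G_1=16
G_1=16  [base 4] 4^2  →[4↦5]→  5^2 = 25  −1 ⇒ G_2=24
G_2=24  [base 5] 4·5 + 4  →[5↦6]→  4·6 + 4 = 28  −1 ⇒ G_3=27
G_3=27  [base 6] 4·6 + 3  →[6↦7]→  4·7 + 3 = 31  −1 ⇒ G_4=30
G_4=30  [base 7] 4·7 + 2  →[7↦8]→  4·8 + 2 = 34  −1 ⇒ G_5=33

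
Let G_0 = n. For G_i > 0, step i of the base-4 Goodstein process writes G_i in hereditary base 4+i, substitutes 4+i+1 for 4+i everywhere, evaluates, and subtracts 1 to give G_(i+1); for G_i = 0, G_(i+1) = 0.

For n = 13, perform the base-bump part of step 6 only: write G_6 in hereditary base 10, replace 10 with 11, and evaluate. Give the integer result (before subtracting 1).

[0] 13 ≡ 3·4 + 1 (base 4). Lift 5: 16. −1: 15.
[1] 15 ≡ 3·5 (base 5). Lift 6: 18. −1: 17.
[2] 17 ≡ 2·6 + 5 (base 6). Lift 7: 19. −1: 18.
[3] 18 ≡ 2·7 + 4 (base 7). Lift 8: 20. −1: 19.
[4] 19 ≡ 2·8 + 3 (base 8). Lift 9: 21. −1: 20.
[5] 20 ≡ 2·9 + 2 (base 9). Lift 10: 22. −1: 21.
[6] 21 ≡ 2·10 + 1 (base 10). Lift 11: 23. −1: 22.

23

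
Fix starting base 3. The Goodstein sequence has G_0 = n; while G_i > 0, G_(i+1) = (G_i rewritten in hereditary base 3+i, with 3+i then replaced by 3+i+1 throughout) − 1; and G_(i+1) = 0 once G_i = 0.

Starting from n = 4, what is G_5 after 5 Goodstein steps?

(0) 4|_3 = 3 + 1 ↦ 4 + 1|_4 = 5 ⇒ 4
(1) 4|_4 = 4 ↦ 5|_5 = 5 ⇒ 4
(2) 4|_5 = 4 ↦ 4|_6 = 4 ⇒ 3
(3) 3|_6 = 3 ↦ 3|_7 = 3 ⇒ 2
(4) 2|_7 = 2 ↦ 2|_8 = 2 ⇒ 1

1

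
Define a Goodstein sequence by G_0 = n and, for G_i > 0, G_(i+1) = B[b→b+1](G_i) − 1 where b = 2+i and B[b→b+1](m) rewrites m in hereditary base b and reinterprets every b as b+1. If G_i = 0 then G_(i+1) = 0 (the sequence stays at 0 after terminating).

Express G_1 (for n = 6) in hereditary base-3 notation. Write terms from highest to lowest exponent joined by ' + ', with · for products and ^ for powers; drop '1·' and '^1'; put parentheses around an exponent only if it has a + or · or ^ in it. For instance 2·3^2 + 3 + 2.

step 0: 6 = 2^2 + 2; sub 3 for 2: 3^3 + 3; = 30; G_1 = 30−1 = 29
step 1: 29 = 3^3 + 2; sub 4 for 3: 4^4 + 2; = 258; G_2 = 258−1 = 257

3^3 + 2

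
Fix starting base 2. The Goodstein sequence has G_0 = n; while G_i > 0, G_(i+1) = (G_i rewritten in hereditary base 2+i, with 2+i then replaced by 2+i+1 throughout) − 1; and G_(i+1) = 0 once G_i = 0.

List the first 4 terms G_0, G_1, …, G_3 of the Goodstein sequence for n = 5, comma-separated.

[0] 5 ≡ 2^2 + 1 (base 2). Lift 3: 28. −1: 27.
[1] 27 ≡ 3^3 (base 3). Lift 4: 256. −1: 255.
[2] 255 ≡ 3·4^3 + 3·4^2 + 3·4 + 3 (base 4). Lift 5: 468. −1: 467.

5, 27, 255, 467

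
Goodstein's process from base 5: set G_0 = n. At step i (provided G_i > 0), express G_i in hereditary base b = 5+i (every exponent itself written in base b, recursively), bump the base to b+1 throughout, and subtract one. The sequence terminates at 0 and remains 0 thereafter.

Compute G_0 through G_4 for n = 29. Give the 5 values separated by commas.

i=0: 29 = 5^2 + 4 (b=5); 5→6: 6^2 + 4 = 40; 40−1 = 39
i=1: 39 = 6^2 + 3 (b=6); 6→7: 7^2 + 3 = 52; 52−1 = 51
i=2: 51 = 7^2 + 2 (b=7); 7→8: 8^2 + 2 = 66; 66−1 = 65
i=3: 65 = 8^2 + 1 (b=8); 8→9: 9^2 + 1 = 82; 82−1 = 81

29, 39, 51, 65, 81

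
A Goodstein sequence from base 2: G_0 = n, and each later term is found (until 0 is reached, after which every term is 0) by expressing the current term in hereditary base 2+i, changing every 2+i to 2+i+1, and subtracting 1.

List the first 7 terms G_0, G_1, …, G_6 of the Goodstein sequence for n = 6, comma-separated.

6, 29, 257, 3125, 46655, 98039, 187243

base 2: 6 = 2^2 + 2; at 3: 3^3 + 3 = 30; next = 29
base 3: 29 = 3^3 + 2; at 4: 4^4 + 2 = 258; next = 257
base 4: 257 = 4^4 + 1; at 5: 5^5 + 1 = 3126; next = 3125
base 5: 3125 = 5^5; at 6: 6^6 = 46656; next = 46655
base 6: 46655 = 5·6^5 + 5·6^4 + 5·6^3 + 5·6^2 + 5·6 + 5; at 7: 5·7^5 + 5·7^4 + 5·7^3 + 5·7^2 + 5·7 + 5 = 98040; next = 98039
base 7: 98039 = 5·7^5 + 5·7^4 + 5·7^3 + 5·7^2 + 5·7 + 4; at 8: 5·8^5 + 5·8^4 + 5·8^3 + 5·8^2 + 5·8 + 4 = 187244; next = 187243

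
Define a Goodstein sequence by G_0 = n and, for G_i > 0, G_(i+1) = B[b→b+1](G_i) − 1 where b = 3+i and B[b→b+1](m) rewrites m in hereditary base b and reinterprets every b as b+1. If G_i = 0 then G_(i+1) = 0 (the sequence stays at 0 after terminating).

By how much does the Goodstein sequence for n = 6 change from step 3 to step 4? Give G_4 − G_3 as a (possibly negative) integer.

[0] 6 ≡ 2·3 (base 3). Lift 4: 8. −1: 7.
[1] 7 ≡ 4 + 3 (base 4). Lift 5: 8. −1: 7.
[2] 7 ≡ 5 + 2 (base 5). Lift 6: 8. −1: 7.
[3] 7 ≡ 6 + 1 (base 6). Lift 7: 8. −1: 7.

0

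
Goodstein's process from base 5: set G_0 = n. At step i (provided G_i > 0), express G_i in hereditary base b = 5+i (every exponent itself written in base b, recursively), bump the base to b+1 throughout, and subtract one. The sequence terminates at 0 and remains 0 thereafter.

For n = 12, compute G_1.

step 0: 12 = 2·5 + 2; sub 6 for 5: 2·6 + 2; = 14; G_1 = 14−1 = 13
step 1: 13 = 2·6 + 1; sub 7 for 6: 2·7 + 1; = 15; G_2 = 15−1 = 14

13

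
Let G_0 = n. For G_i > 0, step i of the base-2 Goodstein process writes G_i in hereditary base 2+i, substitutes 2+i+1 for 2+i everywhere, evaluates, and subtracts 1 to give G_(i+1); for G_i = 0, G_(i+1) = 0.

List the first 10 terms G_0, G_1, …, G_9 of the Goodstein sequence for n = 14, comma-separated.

14, 110, 1281, 18750, 326591, 5862840, 134404971, 3487116548, 100000555551, 3138429262496

G_0 = 14. HB_2(14) = 2^(2 + 1) + 2^2 + 2. Bump = 111. G_1 = 110.
G_1 = 110. HB_3(110) = 3^(3 + 1) + 3^3 + 2. Bump = 1282. G_2 = 1281.
G_2 = 1281. HB_4(1281) = 4^(4 + 1) + 4^4 + 1. Bump = 18751. G_3 = 18750.
G_3 = 18750. HB_5(18750) = 5^(5 + 1) + 5^5. Bump = 326592. G_4 = 326591.
G_4 = 326591. HB_6(326591) = 6^(6 + 1) + 5·6^5 + 5·6^4 + 5·6^3 + 5·6^2 + 5·6 + 5. Bump = 5862841. G_5 = 5862840.
G_5 = 5862840. HB_7(5862840) = 7^(7 + 1) + 5·7^5 + 5·7^4 + 5·7^3 + 5·7^2 + 5·7 + 4. Bump = 134404972. G_6 = 134404971.
G_6 = 134404971. HB_8(134404971) = 8^(8 + 1) + 5·8^5 + 5·8^4 + 5·8^3 + 5·8^2 + 5·8 + 3. Bump = 3487116549. G_7 = 3487116548.
G_7 = 3487116548. HB_9(3487116548) = 9^(9 + 1) + 5·9^5 + 5·9^4 + 5·9^3 + 5·9^2 + 5·9 + 2. Bump = 100000555552. G_8 = 100000555551.
G_8 = 100000555551. HB_10(100000555551) = 10^(10 + 1) + 5·10^5 + 5·10^4 + 5·10^3 + 5·10^2 + 5·10 + 1. Bump = 3138429262497. G_9 = 3138429262496.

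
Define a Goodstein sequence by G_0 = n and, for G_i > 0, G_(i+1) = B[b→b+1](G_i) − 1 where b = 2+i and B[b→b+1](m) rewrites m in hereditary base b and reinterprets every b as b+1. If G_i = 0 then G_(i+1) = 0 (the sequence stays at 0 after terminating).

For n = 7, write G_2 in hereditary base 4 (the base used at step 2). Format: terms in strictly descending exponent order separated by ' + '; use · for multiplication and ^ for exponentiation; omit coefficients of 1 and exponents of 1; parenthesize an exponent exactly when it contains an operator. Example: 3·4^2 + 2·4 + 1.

4^4 + 3

[0] 7 ≡ 2^2 + 2 + 1 (base 2). Lift 3: 31. −1: 30.
[1] 30 ≡ 3^3 + 3 (base 3). Lift 4: 260. −1: 259.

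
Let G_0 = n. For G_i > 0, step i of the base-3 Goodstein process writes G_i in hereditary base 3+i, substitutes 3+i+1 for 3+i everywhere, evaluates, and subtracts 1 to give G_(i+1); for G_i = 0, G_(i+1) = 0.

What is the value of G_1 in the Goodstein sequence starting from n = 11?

17

11 —HB3→ 3^2 + 2 —bump→ 4^2 + 2 = 18 —(−1)→ 17
17 —HB4→ 4^2 + 1 —bump→ 5^2 + 1 = 26 —(−1)→ 25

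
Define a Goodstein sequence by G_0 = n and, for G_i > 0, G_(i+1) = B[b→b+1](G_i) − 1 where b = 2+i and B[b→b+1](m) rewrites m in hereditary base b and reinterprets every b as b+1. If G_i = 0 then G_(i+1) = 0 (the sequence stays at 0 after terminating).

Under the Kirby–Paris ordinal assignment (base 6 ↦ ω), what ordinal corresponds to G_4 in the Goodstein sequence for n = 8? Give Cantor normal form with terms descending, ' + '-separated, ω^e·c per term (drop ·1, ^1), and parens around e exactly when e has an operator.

8 —HB2→ 2^(2 + 1) —bump→ 3^(3 + 1) = 81 —(−1)→ 80
80 —HB3→ 2·3^3 + 2·3^2 + 2·3 + 2 —bump→ 2·4^4 + 2·4^2 + 2·4 + 2 = 554 —(−1)→ 553
553 —HB4→ 2·4^4 + 2·4^2 + 2·4 + 1 —bump→ 2·5^5 + 2·5^2 + 2·5 + 1 = 6311 —(−1)→ 6310
6310 —HB5→ 2·5^5 + 2·5^2 + 2·5 —bump→ 2·6^6 + 2·6^2 + 2·6 = 93396 —(−1)→ 93395

ω^ω·2 + ω^2·2 + ω + 5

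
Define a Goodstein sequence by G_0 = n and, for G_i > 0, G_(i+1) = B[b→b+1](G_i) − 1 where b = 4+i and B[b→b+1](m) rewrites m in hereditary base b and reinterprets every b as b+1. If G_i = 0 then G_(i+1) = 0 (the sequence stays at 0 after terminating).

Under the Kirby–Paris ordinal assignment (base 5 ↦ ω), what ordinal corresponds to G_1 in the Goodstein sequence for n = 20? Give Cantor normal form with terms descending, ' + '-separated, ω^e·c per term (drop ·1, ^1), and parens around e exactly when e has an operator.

ω^2 + 4

G_0=20  [base 4] 4^2 + 4  →[4↦5]→  5^2 + 5 = 30  −1 ⇒ G_1=29
G_1=29  [base 5] 5^2 + 4  →[5↦6]→  6^2 + 4 = 40  −1 ⇒ G_2=39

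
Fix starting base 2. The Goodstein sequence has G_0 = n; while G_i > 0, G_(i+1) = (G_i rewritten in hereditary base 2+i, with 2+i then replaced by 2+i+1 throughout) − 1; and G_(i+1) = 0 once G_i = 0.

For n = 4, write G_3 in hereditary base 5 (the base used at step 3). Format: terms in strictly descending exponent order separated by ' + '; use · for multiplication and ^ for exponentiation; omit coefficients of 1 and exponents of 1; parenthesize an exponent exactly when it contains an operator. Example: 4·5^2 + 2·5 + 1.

2·5^2 + 2·5

(0) 4|_2 = 2^2 ↦ 3^3|_3 = 27 ⇒ 26
(1) 26|_3 = 2·3^2 + 2·3 + 2 ↦ 2·4^2 + 2·4 + 2|_4 = 42 ⇒ 41
(2) 41|_4 = 2·4^2 + 2·4 + 1 ↦ 2·5^2 + 2·5 + 1|_5 = 61 ⇒ 60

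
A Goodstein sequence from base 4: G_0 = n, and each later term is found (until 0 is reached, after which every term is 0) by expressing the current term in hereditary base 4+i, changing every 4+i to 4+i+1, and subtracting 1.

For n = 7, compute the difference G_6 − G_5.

G_0 = 7. HB_4(7) = 4 + 3. Bump = 8. G_1 = 7.
G_1 = 7. HB_5(7) = 5 + 2. Bump = 8. G_2 = 7.
G_2 = 7. HB_6(7) = 6 + 1. Bump = 8. G_3 = 7.
G_3 = 7. HB_7(7) = 7. Bump = 8. G_4 = 7.
G_4 = 7. HB_8(7) = 7. Bump = 7. G_5 = 6.
G_5 = 6. HB_9(6) = 6. Bump = 6. G_6 = 5.

-1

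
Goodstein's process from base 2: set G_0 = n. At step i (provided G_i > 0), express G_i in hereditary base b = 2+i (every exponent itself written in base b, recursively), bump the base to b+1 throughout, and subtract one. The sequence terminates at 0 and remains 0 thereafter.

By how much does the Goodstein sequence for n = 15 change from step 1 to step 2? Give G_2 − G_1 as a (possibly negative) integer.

1172

step 0: 15 = 2^(2 + 1) + 2^2 + 2 + 1; sub 3 for 2: 3^(3 + 1) + 3^3 + 3 + 1; = 112; G_1 = 112−1 = 111
step 1: 111 = 3^(3 + 1) + 3^3 + 3; sub 4 for 3: 4^(4 + 1) + 4^4 + 4; = 1284; G_2 = 1284−1 = 1283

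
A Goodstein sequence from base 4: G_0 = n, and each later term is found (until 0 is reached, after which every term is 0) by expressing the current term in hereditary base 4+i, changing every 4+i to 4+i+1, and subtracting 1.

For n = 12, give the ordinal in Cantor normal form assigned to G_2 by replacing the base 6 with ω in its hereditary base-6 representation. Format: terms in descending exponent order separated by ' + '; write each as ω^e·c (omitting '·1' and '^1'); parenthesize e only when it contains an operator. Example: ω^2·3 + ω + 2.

step 0: 12 = 3·4; sub 5 for 4: 3·5; = 15; G_1 = 15−1 = 14
step 1: 14 = 2·5 + 4; sub 6 for 5: 2·6 + 4; = 16; G_2 = 16−1 = 15
step 2: 15 = 2·6 + 3; sub 7 for 6: 2·7 + 3; = 17; G_3 = 17−1 = 16

ω·2 + 3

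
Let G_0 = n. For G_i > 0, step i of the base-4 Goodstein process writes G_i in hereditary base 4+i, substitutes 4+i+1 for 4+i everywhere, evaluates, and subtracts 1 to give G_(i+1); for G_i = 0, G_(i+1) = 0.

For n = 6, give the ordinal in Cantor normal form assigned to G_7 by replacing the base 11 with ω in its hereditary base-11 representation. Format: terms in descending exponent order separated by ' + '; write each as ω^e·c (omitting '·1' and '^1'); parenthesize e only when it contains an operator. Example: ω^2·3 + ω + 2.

2

step 0: 6 = 4 + 2; sub 5 for 4: 5 + 2; = 7; G_1 = 7−1 = 6
step 1: 6 = 5 + 1; sub 6 for 5: 6 + 1; = 7; G_2 = 7−1 = 6
step 2: 6 = 6; sub 7 for 6: 7; = 7; G_3 = 7−1 = 6
step 3: 6 = 6; sub 8 for 7: 6; = 6; G_4 = 6−1 = 5
step 4: 5 = 5; sub 9 for 8: 5; = 5; G_5 = 5−1 = 4
step 5: 4 = 4; sub 10 for 9: 4; = 4; G_6 = 4−1 = 3
step 6: 3 = 3; sub 11 for 10: 3; = 3; G_7 = 3−1 = 2
step 7: 2 = 2; sub 12 for 11: 2; = 2; G_8 = 2−1 = 1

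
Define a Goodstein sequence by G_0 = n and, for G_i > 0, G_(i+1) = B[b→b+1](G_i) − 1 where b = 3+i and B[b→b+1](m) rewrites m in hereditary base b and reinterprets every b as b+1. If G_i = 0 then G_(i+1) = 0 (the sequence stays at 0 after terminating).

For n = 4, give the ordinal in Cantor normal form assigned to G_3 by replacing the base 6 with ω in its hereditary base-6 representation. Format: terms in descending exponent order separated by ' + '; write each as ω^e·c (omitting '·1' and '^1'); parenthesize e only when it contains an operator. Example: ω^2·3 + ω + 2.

4 —HB3→ 3 + 1 —bump→ 4 + 1 = 5 —(−1)→ 4
4 —HB4→ 4 —bump→ 5 = 5 —(−1)→ 4
4 —HB5→ 4 —bump→ 4 = 4 —(−1)→ 3

3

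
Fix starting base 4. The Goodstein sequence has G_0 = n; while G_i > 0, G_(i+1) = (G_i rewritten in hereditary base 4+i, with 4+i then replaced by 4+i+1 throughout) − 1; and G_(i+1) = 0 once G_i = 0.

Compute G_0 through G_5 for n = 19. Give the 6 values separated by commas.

19, 27, 37, 49, 63, 69

19 —HB4→ 4^2 + 3 —bump→ 5^2 + 3 = 28 —(−1)→ 27
27 —HB5→ 5^2 + 2 —bump→ 6^2 + 2 = 38 —(−1)→ 37
37 —HB6→ 6^2 + 1 —bump→ 7^2 + 1 = 50 —(−1)→ 49
49 —HB7→ 7^2 —bump→ 8^2 = 64 —(−1)→ 63
63 —HB8→ 7·8 + 7 —bump→ 7·9 + 7 = 70 —(−1)→ 69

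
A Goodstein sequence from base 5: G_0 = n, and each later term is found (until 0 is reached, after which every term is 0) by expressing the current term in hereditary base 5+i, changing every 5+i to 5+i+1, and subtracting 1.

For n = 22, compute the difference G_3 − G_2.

3

step 0: 22 = 4·5 + 2; sub 6 for 5: 4·6 + 2; = 26; G_1 = 26−1 = 25
step 1: 25 = 4·6 + 1; sub 7 for 6: 4·7 + 1; = 29; G_2 = 29−1 = 28
step 2: 28 = 4·7; sub 8 for 7: 4·8; = 32; G_3 = 32−1 = 31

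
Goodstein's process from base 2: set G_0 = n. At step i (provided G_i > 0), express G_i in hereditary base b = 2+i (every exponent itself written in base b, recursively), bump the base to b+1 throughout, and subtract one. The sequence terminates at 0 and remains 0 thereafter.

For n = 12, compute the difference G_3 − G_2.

14620

[0] 12 ≡ 2^(2 + 1) + 2^2 (base 2). Lift 3: 108. −1: 107.
[1] 107 ≡ 3^(3 + 1) + 2·3^2 + 2·3 + 2 (base 3). Lift 4: 1066. −1: 1065.
[2] 1065 ≡ 4^(4 + 1) + 2·4^2 + 2·4 + 1 (base 4). Lift 5: 15686. −1: 15685.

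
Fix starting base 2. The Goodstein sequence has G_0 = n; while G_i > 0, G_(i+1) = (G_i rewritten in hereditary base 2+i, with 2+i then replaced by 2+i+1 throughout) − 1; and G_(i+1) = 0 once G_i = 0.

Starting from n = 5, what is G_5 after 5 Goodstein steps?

[0] 5 ≡ 2^2 + 1 (base 2). Lift 3: 28. −1: 27.
[1] 27 ≡ 3^3 (base 3). Lift 4: 256. −1: 255.
[2] 255 ≡ 3·4^3 + 3·4^2 + 3·4 + 3 (base 4). Lift 5: 468. −1: 467.
[3] 467 ≡ 3·5^3 + 3·5^2 + 3·5 + 2 (base 5). Lift 6: 776. −1: 775.
[4] 775 ≡ 3·6^3 + 3·6^2 + 3·6 + 1 (base 6). Lift 7: 1198. −1: 1197.
[5] 1197 ≡ 3·7^3 + 3·7^2 + 3·7 (base 7). Lift 8: 1752. −1: 1751.

1197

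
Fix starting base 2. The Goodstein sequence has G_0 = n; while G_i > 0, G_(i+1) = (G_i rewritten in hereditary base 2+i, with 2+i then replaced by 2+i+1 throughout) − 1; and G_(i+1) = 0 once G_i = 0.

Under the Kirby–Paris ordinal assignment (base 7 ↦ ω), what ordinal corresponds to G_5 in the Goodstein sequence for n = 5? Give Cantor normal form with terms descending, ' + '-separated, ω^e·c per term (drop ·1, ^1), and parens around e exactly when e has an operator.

ω^3·3 + ω^2·3 + ω·3

(0) 5|_2 = 2^2 + 1 ↦ 3^3 + 1|_3 = 28 ⇒ 27
(1) 27|_3 = 3^3 ↦ 4^4|_4 = 256 ⇒ 255
(2) 255|_4 = 3·4^3 + 3·4^2 + 3·4 + 3 ↦ 3·5^3 + 3·5^2 + 3·5 + 3|_5 = 468 ⇒ 467
(3) 467|_5 = 3·5^3 + 3·5^2 + 3·5 + 2 ↦ 3·6^3 + 3·6^2 + 3·6 + 2|_6 = 776 ⇒ 775
(4) 775|_6 = 3·6^3 + 3·6^2 + 3·6 + 1 ↦ 3·7^3 + 3·7^2 + 3·7 + 1|_7 = 1198 ⇒ 1197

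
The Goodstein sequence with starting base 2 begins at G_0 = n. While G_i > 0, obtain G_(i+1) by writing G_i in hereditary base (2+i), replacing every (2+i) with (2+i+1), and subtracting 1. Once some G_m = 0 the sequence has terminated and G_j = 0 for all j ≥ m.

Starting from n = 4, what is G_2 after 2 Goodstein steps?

41

i=0: 4 = 2^2 (b=2); 2→3: 3^3 = 27; 27−1 = 26
i=1: 26 = 2·3^2 + 2·3 + 2 (b=3); 3→4: 2·4^2 + 2·4 + 2 = 42; 42−1 = 41
i=2: 41 = 2·4^2 + 2·4 + 1 (b=4); 4→5: 2·5^2 + 2·5 + 1 = 61; 61−1 = 60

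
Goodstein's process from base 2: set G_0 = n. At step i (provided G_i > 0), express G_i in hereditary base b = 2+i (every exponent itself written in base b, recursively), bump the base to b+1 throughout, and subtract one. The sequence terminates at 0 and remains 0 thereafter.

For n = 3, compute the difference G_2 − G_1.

0

G_0 = 3. HB_2(3) = 2 + 1. Bump = 4. G_1 = 3.
G_1 = 3. HB_3(3) = 3. Bump = 4. G_2 = 3.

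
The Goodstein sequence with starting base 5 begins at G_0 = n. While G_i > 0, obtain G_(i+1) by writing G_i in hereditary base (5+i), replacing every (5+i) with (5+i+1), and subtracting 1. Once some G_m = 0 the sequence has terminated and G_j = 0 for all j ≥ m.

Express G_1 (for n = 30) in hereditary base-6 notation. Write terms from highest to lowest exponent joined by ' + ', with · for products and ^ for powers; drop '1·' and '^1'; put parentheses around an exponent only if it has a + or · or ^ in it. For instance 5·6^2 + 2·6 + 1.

step 0: 30 = 5^2 + 5; sub 6 for 5: 6^2 + 6; = 42; G_1 = 42−1 = 41
step 1: 41 = 6^2 + 5; sub 7 for 6: 7^2 + 5; = 54; G_2 = 54−1 = 53

6^2 + 5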